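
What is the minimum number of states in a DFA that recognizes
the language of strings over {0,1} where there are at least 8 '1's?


States: count = 0, 1, ..., 7, and a final '>= 8' state.
Total: 8 + 1 = 9. Accept = '>= 8' state.

9


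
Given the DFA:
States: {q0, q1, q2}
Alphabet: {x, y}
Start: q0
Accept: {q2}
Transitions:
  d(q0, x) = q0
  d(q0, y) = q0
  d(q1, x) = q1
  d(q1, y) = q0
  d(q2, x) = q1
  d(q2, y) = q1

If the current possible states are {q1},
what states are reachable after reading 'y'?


Apply transition on 'y' from each current state:
  d(q1, y) = q0

{q0}


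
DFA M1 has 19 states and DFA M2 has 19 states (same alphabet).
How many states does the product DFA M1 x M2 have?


Product construction pairs every M1 state with every M2 state.
19 * 19 = 361

361


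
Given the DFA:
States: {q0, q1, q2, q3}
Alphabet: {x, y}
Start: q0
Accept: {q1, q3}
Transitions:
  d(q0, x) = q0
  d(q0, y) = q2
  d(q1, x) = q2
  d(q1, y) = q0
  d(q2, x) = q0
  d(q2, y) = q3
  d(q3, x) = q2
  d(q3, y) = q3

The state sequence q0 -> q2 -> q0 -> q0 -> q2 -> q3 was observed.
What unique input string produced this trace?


Trace back each transition to find the symbol:
  q0 --[y]--> q2
  q2 --[x]--> q0
  q0 --[x]--> q0
  q0 --[y]--> q2
  q2 --[y]--> q3

"yxxyy"


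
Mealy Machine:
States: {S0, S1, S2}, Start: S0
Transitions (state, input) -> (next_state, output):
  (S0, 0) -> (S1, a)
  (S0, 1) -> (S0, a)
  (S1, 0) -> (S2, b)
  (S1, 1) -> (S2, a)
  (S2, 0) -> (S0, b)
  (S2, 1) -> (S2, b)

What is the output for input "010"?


Step-by-step:
  (S0, 0) -> (S1, a)
  (S1, 1) -> (S2, a)
  (S2, 0) -> (S0, b)

"aab"


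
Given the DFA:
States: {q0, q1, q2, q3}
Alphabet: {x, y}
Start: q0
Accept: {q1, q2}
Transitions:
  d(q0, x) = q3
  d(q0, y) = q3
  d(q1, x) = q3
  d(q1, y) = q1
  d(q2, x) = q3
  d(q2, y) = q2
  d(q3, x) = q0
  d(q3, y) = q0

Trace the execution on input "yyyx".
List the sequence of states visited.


Input: yyyx
d(q0, y) = q3
d(q3, y) = q0
d(q0, y) = q3
d(q3, x) = q0


q0 -> q3 -> q0 -> q3 -> q0


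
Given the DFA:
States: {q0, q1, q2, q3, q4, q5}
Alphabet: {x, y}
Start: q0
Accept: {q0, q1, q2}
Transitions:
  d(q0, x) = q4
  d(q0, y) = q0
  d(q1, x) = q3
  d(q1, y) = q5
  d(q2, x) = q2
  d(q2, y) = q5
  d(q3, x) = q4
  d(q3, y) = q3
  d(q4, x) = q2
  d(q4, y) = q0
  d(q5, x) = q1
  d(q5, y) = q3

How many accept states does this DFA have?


Accept states listed: {q0, q1, q2}
Counting: q0(1) q1(2) q2(3)

3


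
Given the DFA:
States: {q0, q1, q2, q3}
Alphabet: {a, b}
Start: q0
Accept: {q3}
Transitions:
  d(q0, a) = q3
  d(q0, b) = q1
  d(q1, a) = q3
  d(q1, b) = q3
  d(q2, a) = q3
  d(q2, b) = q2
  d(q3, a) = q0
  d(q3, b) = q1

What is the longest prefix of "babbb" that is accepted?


Run the DFA, marking each prefix where the state is accepting:
  "" -> q0 [reject]
  "b" -> q1 [reject]
  "ba" -> q3 [accept]
  "bab" -> q1 [reject]
  "babb" -> q3 [accept]
  "babbb" -> q1 [reject]

"babb"


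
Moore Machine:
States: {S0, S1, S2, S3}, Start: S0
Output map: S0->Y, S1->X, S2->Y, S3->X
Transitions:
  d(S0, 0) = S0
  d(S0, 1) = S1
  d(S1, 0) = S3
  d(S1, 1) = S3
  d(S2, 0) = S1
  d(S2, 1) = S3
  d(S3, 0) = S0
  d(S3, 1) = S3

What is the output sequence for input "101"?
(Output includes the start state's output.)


Start: S0 (output Y)
  --1--> S1 (output X)
  --0--> S3 (output X)
  --1--> S3 (output X)

"YXXX"


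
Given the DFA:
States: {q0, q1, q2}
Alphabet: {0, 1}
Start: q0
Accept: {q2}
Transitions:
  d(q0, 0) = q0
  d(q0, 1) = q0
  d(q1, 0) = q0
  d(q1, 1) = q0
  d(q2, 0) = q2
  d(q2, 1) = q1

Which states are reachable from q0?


BFS from q0:
  layer 0: {q0}

{q0}


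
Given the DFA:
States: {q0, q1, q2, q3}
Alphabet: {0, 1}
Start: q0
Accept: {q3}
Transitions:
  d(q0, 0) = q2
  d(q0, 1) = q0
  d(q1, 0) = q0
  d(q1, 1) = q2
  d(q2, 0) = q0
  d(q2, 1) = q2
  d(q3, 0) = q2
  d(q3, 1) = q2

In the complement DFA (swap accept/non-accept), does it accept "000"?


Trace: q0 -> q2 -> q0 -> q2
Final: q2
Original accept: {q3}
Complement: q2 is not in original accept

Yes, complement accepts (original rejects)


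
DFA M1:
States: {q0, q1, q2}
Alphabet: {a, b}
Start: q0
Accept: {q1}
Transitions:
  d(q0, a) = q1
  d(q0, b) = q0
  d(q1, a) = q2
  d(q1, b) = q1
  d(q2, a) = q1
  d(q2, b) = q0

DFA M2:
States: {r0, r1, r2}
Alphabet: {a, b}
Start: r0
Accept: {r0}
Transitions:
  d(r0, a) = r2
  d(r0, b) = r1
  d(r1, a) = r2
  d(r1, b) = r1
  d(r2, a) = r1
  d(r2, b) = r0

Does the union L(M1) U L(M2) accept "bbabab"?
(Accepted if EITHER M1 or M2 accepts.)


M1: final=q0 accepted=False
M2: final=r0 accepted=True

Yes, union accepts


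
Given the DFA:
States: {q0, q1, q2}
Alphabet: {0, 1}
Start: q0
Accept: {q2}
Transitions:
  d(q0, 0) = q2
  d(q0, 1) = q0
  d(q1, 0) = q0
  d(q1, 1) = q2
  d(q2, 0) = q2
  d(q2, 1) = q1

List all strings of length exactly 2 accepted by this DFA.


All strings of length 2: 4 total
Accepted: 2

"00", "10"


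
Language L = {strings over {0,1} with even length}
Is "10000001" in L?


length = 8; 8 mod 2 = 0

Yes, "10000001" is in L


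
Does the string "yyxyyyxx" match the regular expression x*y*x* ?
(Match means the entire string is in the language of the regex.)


|string| = 8; first = 'y'; last = 'x'

No, "yyxyyyxx" does not match x*y*x*


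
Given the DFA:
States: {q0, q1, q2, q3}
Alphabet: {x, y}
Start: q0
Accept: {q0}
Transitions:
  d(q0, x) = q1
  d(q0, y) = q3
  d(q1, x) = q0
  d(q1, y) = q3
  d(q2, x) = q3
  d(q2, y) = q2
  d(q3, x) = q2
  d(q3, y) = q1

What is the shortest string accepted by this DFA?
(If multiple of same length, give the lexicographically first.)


BFS by string length (lex-first path to each state shown):
  len 0: q0<-""
Found accept state at length 0.

"" (empty string)


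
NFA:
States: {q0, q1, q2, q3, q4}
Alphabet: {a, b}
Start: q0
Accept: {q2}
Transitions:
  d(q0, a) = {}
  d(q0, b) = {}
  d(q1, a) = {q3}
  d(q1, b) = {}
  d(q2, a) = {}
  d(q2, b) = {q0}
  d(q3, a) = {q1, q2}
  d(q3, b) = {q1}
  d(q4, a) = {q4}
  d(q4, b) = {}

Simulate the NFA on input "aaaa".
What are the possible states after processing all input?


Start: {q0}
  --a--> {}
  --a--> {}
  --a--> {}
  --a--> {}

{} (empty set, no valid transitions)


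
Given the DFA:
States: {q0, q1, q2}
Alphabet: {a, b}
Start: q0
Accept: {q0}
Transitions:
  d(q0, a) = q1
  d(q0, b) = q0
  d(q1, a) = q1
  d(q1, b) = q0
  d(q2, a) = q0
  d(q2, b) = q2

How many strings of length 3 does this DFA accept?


Enumerating all length-3 strings:
  "aaa" -> q1 [reject]
  "aab" -> q0 [accept]
  "aba" -> q1 [reject]
  "abb" -> q0 [accept]
  "baa" -> q1 [reject]
  "bab" -> q0 [accept]
  "bba" -> q1 [reject]
  "bbb" -> q0 [accept]

4 out of 8


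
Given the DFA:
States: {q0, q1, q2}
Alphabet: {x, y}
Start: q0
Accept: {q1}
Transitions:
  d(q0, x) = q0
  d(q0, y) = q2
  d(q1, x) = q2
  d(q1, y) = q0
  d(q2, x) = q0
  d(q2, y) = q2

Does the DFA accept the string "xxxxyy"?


Trace: q0 -> q0 -> q0 -> q0 -> q0 -> q2 -> q2
Final state: q2
Accept states: {q1}

No, rejected (final state q2 is not an accept state)


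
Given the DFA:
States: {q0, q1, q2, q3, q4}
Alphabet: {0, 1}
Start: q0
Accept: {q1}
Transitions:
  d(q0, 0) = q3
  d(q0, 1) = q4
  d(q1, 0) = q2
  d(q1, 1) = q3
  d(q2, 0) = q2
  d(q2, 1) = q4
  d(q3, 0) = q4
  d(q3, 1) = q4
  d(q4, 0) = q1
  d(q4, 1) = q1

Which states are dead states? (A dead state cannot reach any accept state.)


Forward reachability from each state:
  q0 -> reaches accept state q1 (live)
  q1 -> reaches accept state q1 (live)
  q2 -> reaches accept state q1 (live)
  q3 -> reaches accept state q1 (live)
  q4 -> reaches accept state q1 (live)

None (all states can reach an accept state)


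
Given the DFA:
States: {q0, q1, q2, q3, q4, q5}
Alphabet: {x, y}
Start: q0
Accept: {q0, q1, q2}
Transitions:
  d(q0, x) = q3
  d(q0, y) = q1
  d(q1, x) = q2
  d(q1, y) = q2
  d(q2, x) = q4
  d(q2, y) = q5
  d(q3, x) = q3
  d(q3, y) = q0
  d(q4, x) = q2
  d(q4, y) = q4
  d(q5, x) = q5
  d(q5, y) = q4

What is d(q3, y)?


Looking up transition d(q3, y)

q0


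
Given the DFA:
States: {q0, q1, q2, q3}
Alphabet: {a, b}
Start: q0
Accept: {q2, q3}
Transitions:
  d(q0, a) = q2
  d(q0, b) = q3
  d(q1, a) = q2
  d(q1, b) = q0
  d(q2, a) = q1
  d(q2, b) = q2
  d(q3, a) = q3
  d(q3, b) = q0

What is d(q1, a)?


Looking up transition d(q1, a)

q2


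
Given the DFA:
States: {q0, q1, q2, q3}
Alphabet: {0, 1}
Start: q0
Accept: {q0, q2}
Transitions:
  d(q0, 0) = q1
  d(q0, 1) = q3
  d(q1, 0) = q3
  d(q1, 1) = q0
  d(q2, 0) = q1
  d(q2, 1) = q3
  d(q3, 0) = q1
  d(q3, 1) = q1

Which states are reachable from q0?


BFS from q0:
  layer 0: {q0}
  layer 1: {q1, q3}

{q0, q1, q3}


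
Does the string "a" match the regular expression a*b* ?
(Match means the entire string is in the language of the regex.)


|string| = 1; first = 'a'; last = 'a'

Yes, "a" matches a*b*


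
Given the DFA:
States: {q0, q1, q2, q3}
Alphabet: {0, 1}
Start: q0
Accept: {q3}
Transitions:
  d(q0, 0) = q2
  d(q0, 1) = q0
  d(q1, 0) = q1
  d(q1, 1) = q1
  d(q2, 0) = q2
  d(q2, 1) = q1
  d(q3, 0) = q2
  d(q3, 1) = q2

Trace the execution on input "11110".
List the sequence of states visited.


Input: 11110
d(q0, 1) = q0
d(q0, 1) = q0
d(q0, 1) = q0
d(q0, 1) = q0
d(q0, 0) = q2


q0 -> q0 -> q0 -> q0 -> q0 -> q2


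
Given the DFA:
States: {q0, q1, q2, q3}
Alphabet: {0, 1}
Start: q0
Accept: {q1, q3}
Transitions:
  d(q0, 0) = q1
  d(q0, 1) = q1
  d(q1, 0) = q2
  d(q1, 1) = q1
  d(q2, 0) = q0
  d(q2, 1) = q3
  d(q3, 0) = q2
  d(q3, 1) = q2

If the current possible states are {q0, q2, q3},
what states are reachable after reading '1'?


Apply transition on '1' from each current state:
  d(q0, 1) = q1
  d(q2, 1) = q3
  d(q3, 1) = q2

{q1, q2, q3}


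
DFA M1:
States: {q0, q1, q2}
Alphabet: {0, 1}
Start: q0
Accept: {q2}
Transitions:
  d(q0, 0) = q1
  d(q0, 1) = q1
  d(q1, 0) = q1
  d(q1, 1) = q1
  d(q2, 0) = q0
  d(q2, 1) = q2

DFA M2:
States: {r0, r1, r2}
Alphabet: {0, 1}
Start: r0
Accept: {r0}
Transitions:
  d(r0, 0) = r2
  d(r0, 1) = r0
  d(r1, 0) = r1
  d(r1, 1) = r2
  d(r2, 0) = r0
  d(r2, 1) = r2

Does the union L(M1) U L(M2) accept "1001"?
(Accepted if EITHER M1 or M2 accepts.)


M1: final=q1 accepted=False
M2: final=r0 accepted=True

Yes, union accepts


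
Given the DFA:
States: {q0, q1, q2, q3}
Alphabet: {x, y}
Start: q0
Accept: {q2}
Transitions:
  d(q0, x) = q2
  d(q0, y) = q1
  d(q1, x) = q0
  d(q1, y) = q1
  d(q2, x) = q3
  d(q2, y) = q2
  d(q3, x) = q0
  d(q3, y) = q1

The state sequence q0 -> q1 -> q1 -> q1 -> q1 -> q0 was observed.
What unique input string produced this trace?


Trace back each transition to find the symbol:
  q0 --[y]--> q1
  q1 --[y]--> q1
  q1 --[y]--> q1
  q1 --[y]--> q1
  q1 --[x]--> q0

"yyyyx"


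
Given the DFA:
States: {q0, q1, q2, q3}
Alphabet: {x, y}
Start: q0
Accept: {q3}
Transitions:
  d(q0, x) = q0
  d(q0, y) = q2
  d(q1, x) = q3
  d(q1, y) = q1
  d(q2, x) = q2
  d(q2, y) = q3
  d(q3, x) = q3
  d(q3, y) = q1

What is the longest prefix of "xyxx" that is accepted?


Run the DFA, marking each prefix where the state is accepting:
  "" -> q0 [reject]
  "x" -> q0 [reject]
  "xy" -> q2 [reject]
  "xyx" -> q2 [reject]
  "xyxx" -> q2 [reject]

No prefix is accepted


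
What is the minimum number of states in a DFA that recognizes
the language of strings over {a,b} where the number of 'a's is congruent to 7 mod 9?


States track (count of 'a') mod 9.
Need 9 states: one per remainder 0..8; accept = remainder 7.

9


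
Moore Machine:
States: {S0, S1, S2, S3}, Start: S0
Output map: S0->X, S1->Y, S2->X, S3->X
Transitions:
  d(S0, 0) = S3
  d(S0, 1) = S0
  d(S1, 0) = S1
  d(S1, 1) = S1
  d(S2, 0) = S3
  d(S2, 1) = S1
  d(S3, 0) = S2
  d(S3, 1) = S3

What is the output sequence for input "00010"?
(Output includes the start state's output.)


Start: S0 (output X)
  --0--> S3 (output X)
  --0--> S2 (output X)
  --0--> S3 (output X)
  --1--> S3 (output X)
  --0--> S2 (output X)

"XXXXXX"


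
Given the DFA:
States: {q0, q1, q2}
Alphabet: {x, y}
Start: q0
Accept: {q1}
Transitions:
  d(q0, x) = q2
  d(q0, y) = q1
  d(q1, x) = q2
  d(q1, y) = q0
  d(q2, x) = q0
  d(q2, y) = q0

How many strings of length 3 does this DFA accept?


Enumerating all length-3 strings:
  "xxx" -> q2 [reject]
  "xxy" -> q1 [accept]
  "xyx" -> q2 [reject]
  "xyy" -> q1 [accept]
  "yxx" -> q0 [reject]
  "yxy" -> q0 [reject]
  "yyx" -> q2 [reject]
  "yyy" -> q1 [accept]

3 out of 8


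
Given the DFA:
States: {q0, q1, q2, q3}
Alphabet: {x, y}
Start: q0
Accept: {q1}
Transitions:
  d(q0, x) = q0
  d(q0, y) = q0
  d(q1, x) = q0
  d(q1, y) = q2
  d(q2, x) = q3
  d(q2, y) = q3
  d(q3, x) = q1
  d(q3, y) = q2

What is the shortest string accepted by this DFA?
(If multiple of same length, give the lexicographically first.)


BFS by string length (lex-first path to each state shown):
  len 0: q0<-""
  len 1: q0<-"x"
  len 2: q0<-"xx"
  len 3: q0<-"xxx"
  len 4: q0<-"xxxx"
  len 5: q0<-"xxxxx"
  len 6: q0<-"xxxxxx"
  len 7: q0<-"xxxxxxx"
  len 8: q0<-"xxxxxxxx"

No string accepted (empty language)


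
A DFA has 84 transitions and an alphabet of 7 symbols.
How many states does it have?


Each state has exactly one transition per symbol.
states = transitions / |alphabet| = 84 / 7 = 12

12


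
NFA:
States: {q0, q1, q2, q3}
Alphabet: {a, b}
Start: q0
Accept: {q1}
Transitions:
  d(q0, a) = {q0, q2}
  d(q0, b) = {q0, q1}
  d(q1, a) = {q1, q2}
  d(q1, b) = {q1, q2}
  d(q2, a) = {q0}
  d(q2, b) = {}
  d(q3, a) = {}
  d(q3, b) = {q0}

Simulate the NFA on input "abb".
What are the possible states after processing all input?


Start: {q0}
  --a--> {q0, q2}
  --b--> {q0, q1}
  --b--> {q0, q1, q2}

{q0, q1, q2}


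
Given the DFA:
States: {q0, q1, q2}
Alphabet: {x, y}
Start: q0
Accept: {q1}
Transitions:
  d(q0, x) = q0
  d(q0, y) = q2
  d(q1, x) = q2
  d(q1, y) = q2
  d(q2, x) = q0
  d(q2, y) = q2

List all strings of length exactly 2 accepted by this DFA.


All strings of length 2: 4 total
Accepted: 0

None


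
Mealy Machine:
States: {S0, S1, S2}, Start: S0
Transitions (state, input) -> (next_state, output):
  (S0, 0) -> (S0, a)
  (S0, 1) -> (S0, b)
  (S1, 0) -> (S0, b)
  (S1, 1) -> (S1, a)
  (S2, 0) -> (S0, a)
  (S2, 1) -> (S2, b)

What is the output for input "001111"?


Step-by-step:
  (S0, 0) -> (S0, a)
  (S0, 0) -> (S0, a)
  (S0, 1) -> (S0, b)
  (S0, 1) -> (S0, b)
  (S0, 1) -> (S0, b)
  (S0, 1) -> (S0, b)

"aabbbb"


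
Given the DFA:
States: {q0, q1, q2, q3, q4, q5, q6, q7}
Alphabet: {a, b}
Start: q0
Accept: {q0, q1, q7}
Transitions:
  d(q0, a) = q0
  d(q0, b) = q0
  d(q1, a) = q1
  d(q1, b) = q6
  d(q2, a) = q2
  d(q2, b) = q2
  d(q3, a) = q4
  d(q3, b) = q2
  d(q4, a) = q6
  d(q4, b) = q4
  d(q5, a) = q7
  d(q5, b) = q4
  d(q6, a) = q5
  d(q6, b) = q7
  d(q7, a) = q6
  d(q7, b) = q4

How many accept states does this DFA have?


Accept states listed: {q0, q1, q7}
Counting: q0(1) q1(2) q7(3)

3


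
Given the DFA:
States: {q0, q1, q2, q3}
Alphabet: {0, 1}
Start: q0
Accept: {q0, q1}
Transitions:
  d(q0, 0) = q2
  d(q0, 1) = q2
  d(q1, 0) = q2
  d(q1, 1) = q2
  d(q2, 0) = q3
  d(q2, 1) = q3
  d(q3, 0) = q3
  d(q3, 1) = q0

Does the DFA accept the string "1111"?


Trace: q0 -> q2 -> q3 -> q0 -> q2
Final state: q2
Accept states: {q0, q1}

No, rejected (final state q2 is not an accept state)


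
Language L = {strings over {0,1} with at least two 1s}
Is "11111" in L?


count('1') = 5

Yes, "11111" is in L


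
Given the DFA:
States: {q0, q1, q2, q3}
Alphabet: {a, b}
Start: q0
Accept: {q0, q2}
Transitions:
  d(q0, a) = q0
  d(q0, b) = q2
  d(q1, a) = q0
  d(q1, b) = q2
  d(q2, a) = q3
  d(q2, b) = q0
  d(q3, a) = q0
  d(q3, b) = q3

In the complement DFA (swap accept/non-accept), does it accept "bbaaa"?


Trace: q0 -> q2 -> q0 -> q0 -> q0 -> q0
Final: q0
Original accept: {q0, q2}
Complement: q0 is in original accept

No, complement rejects (original accepts)


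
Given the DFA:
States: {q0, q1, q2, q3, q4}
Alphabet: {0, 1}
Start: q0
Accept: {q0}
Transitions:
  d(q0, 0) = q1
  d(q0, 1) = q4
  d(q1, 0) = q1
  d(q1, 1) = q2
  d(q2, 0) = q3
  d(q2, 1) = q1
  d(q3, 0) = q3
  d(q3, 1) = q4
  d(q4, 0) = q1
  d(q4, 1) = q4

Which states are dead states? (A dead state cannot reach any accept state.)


Forward reachability from each state:
  q0 -> reaches accept state q0 (live)
  q1 -> reaches {q1, q2, q3, q4}, no accept state (dead)
  q2 -> reaches {q1, q2, q3, q4}, no accept state (dead)
  q3 -> reaches {q1, q2, q3, q4}, no accept state (dead)
  q4 -> reaches {q1, q2, q3, q4}, no accept state (dead)

{q1, q2, q3, q4}


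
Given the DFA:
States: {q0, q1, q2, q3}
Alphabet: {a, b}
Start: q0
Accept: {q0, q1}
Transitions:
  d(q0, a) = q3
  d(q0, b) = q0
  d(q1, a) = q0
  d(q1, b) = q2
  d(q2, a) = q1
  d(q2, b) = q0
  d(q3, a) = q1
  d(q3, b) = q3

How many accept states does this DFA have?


Accept states listed: {q0, q1}
Counting: q0(1) q1(2)

2


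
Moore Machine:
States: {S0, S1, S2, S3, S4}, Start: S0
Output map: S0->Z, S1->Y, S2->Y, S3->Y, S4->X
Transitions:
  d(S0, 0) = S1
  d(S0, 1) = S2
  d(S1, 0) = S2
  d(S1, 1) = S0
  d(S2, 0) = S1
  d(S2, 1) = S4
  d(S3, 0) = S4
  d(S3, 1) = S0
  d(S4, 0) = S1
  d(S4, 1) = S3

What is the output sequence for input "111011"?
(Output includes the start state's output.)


Start: S0 (output Z)
  --1--> S2 (output Y)
  --1--> S4 (output X)
  --1--> S3 (output Y)
  --0--> S4 (output X)
  --1--> S3 (output Y)
  --1--> S0 (output Z)

"ZYXYXYZ"


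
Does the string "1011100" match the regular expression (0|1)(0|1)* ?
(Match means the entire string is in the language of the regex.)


|string| = 7; first = '1'; last = '0'

Yes, "1011100" matches (0|1)(0|1)*


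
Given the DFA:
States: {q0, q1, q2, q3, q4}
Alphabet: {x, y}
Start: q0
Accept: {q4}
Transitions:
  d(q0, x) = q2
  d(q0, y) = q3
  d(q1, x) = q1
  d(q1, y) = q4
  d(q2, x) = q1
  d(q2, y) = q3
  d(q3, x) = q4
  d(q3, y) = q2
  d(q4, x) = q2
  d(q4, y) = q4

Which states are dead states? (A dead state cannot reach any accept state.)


Forward reachability from each state:
  q0 -> reaches accept state q4 (live)
  q1 -> reaches accept state q4 (live)
  q2 -> reaches accept state q4 (live)
  q3 -> reaches accept state q4 (live)
  q4 -> reaches accept state q4 (live)

None (all states can reach an accept state)


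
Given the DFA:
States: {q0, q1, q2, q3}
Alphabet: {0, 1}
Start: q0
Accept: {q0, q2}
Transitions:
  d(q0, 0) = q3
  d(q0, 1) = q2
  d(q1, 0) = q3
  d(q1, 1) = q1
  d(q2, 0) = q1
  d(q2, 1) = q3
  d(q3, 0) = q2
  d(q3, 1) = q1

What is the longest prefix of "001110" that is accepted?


Run the DFA, marking each prefix where the state is accepting:
  "" -> q0 [accept]
  "0" -> q3 [reject]
  "00" -> q2 [accept]
  "001" -> q3 [reject]
  "0011" -> q1 [reject]
  "00111" -> q1 [reject]
  "001110" -> q3 [reject]

"00"


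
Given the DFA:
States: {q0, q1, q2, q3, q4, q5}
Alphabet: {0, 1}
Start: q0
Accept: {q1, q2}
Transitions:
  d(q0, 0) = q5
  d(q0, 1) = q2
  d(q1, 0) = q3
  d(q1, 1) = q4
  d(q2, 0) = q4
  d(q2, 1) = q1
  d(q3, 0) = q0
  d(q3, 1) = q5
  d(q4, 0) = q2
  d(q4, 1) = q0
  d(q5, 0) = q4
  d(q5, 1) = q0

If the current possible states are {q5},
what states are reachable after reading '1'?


Apply transition on '1' from each current state:
  d(q5, 1) = q0

{q0}


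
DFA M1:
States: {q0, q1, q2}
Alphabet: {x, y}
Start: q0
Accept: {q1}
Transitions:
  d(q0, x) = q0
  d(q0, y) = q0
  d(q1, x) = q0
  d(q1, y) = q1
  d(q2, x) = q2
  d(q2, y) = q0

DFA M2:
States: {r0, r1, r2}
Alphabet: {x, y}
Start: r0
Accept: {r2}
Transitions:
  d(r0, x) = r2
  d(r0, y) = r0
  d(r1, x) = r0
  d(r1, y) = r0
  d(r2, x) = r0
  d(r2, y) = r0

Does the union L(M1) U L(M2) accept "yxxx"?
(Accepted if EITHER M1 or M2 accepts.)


M1: final=q0 accepted=False
M2: final=r2 accepted=True

Yes, union accepts


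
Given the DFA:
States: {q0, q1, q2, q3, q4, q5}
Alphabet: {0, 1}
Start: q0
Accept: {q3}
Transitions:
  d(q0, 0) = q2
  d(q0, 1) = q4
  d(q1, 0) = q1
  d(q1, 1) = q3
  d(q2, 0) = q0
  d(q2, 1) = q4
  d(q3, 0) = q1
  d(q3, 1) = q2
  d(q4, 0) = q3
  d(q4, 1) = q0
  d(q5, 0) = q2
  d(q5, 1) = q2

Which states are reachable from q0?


BFS from q0:
  layer 0: {q0}
  layer 1: {q2, q4}
  layer 2: {q3}
  layer 3: {q1}

{q0, q1, q2, q3, q4}


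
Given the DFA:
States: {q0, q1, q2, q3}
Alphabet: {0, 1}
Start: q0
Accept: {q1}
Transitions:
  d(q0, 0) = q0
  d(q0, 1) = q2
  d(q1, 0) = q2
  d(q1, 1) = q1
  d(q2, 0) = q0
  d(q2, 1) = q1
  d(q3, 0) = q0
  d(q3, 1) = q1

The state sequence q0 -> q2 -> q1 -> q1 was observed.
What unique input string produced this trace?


Trace back each transition to find the symbol:
  q0 --[1]--> q2
  q2 --[1]--> q1
  q1 --[1]--> q1

"111"


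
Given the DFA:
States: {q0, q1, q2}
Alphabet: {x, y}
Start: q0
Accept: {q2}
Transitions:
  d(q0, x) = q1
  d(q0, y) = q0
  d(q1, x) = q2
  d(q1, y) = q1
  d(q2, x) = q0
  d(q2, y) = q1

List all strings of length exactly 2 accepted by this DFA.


All strings of length 2: 4 total
Accepted: 1

"xx"


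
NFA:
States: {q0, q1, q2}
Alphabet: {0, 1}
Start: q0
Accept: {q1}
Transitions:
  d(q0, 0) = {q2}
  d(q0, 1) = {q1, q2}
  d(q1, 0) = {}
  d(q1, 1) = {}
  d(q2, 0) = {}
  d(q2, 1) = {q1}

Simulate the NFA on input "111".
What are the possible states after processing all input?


Start: {q0}
  --1--> {q1, q2}
  --1--> {q1}
  --1--> {}

{} (empty set, no valid transitions)


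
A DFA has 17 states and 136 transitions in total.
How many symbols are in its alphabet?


Each state has exactly one transition per symbol.
|alphabet| = transitions / states = 136 / 17 = 8

8


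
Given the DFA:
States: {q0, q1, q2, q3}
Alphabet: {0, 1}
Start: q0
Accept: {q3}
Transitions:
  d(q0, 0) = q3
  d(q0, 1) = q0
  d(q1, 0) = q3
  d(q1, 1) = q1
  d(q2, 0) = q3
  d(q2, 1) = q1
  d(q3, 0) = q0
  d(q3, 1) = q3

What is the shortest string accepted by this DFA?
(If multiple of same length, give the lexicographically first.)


BFS by string length (lex-first path to each state shown):
  len 0: q0<-""
  len 1: q0<-"1", q3<-"0"
Found accept state at length 1.

"0"


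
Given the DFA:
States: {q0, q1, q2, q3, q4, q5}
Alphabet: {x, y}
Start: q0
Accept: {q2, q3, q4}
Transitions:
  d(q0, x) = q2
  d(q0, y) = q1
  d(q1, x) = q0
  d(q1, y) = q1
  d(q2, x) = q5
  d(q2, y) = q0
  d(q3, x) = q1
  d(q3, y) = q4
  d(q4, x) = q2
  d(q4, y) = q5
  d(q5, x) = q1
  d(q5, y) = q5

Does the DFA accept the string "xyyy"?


Trace: q0 -> q2 -> q0 -> q1 -> q1
Final state: q1
Accept states: {q2, q3, q4}

No, rejected (final state q1 is not an accept state)


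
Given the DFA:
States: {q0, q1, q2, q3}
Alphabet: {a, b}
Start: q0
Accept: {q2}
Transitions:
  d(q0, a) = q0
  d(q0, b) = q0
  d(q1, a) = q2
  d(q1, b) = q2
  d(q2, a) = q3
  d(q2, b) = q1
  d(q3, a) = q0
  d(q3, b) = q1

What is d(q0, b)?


Looking up transition d(q0, b)

q0


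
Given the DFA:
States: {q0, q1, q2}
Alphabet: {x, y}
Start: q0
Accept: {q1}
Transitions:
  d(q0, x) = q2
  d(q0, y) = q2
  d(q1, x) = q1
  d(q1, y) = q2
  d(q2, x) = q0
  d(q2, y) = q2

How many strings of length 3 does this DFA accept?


Enumerating all length-3 strings:
  "xxx" -> q2 [reject]
  "xxy" -> q2 [reject]
  "xyx" -> q0 [reject]
  "xyy" -> q2 [reject]
  "yxx" -> q2 [reject]
  "yxy" -> q2 [reject]
  "yyx" -> q0 [reject]
  "yyy" -> q2 [reject]

0 out of 8


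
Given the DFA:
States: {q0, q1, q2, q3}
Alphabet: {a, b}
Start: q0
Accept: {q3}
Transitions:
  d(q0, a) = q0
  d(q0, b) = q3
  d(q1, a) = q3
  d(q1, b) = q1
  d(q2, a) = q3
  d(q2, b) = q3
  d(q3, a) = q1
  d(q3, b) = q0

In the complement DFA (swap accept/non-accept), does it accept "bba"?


Trace: q0 -> q3 -> q0 -> q0
Final: q0
Original accept: {q3}
Complement: q0 is not in original accept

Yes, complement accepts (original rejects)


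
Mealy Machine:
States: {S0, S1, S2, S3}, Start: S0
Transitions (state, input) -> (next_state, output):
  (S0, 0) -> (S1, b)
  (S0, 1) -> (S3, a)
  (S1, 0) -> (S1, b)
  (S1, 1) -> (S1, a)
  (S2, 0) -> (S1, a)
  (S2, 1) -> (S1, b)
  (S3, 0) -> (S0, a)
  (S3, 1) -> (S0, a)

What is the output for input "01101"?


Step-by-step:
  (S0, 0) -> (S1, b)
  (S1, 1) -> (S1, a)
  (S1, 1) -> (S1, a)
  (S1, 0) -> (S1, b)
  (S1, 1) -> (S1, a)

"baaba"


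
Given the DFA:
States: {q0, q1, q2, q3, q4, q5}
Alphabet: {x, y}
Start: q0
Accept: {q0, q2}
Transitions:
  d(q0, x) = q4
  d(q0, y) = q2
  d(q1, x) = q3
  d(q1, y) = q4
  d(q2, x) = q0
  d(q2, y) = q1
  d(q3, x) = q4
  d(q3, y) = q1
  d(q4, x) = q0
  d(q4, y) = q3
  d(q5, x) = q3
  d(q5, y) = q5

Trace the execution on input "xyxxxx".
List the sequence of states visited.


Input: xyxxxx
d(q0, x) = q4
d(q4, y) = q3
d(q3, x) = q4
d(q4, x) = q0
d(q0, x) = q4
d(q4, x) = q0


q0 -> q4 -> q3 -> q4 -> q0 -> q4 -> q0


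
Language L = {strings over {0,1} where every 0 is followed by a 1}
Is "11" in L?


'00' present: False; ends with '0': False

Yes, "11" is in L


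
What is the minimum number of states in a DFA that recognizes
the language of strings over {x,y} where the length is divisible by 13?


States track (length) mod 13.
Need 13 states: one per remainder 0..12; accept = remainder 0.

13


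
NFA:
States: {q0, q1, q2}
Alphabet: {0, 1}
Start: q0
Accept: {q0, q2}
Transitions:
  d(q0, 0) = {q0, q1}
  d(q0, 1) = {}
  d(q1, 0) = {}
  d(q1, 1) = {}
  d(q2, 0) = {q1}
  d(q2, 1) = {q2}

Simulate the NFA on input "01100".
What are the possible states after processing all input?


Start: {q0}
  --0--> {q0, q1}
  --1--> {}
  --1--> {}
  --0--> {}
  --0--> {}

{} (empty set, no valid transitions)


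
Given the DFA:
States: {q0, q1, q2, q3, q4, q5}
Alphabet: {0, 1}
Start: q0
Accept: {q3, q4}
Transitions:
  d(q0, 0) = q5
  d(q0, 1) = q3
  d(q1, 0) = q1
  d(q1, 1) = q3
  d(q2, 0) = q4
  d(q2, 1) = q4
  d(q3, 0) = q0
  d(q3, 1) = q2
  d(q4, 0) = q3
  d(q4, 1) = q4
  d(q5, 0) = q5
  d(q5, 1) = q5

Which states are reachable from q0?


BFS from q0:
  layer 0: {q0}
  layer 1: {q3, q5}
  layer 2: {q2}
  layer 3: {q4}

{q0, q2, q3, q4, q5}


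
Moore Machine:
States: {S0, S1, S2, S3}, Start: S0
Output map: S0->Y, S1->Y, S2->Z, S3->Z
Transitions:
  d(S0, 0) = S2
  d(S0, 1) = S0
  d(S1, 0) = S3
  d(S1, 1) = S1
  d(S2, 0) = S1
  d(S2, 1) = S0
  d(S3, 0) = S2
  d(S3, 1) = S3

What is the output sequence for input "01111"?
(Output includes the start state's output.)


Start: S0 (output Y)
  --0--> S2 (output Z)
  --1--> S0 (output Y)
  --1--> S0 (output Y)
  --1--> S0 (output Y)
  --1--> S0 (output Y)

"YZYYYY"


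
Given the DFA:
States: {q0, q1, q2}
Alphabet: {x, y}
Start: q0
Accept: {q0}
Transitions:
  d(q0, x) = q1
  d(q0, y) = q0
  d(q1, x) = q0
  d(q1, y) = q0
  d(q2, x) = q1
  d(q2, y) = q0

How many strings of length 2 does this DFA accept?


Enumerating all length-2 strings:
  "xx" -> q0 [accept]
  "xy" -> q0 [accept]
  "yx" -> q1 [reject]
  "yy" -> q0 [accept]

3 out of 4


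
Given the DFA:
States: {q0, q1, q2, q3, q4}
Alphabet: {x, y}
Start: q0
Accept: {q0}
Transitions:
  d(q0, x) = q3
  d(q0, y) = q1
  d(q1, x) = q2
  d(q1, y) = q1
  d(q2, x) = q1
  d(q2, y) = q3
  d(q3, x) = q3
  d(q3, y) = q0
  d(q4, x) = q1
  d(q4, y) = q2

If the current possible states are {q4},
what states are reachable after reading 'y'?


Apply transition on 'y' from each current state:
  d(q4, y) = q2

{q2}


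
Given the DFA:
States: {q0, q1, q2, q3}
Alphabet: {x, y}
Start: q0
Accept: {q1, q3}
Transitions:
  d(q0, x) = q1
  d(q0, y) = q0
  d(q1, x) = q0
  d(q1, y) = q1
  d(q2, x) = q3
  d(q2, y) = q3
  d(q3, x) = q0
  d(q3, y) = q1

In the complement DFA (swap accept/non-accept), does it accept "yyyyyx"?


Trace: q0 -> q0 -> q0 -> q0 -> q0 -> q0 -> q1
Final: q1
Original accept: {q1, q3}
Complement: q1 is in original accept

No, complement rejects (original accepts)


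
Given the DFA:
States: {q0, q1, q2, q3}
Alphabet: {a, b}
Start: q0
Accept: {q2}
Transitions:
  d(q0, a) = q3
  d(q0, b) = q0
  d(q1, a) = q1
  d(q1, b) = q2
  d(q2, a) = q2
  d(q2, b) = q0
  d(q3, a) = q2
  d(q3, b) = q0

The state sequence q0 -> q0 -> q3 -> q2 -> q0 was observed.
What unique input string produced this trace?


Trace back each transition to find the symbol:
  q0 --[b]--> q0
  q0 --[a]--> q3
  q3 --[a]--> q2
  q2 --[b]--> q0

"baab"


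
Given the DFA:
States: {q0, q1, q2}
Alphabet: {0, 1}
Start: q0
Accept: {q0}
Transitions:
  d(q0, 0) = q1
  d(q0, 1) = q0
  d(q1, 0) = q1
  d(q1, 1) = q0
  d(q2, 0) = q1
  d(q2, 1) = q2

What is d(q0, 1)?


Looking up transition d(q0, 1)

q0


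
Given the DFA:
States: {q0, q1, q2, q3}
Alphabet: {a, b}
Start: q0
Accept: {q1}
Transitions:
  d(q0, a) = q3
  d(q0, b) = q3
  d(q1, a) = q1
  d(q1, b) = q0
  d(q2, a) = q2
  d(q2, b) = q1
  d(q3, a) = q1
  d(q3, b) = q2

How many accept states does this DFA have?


Accept states listed: {q1}
Counting: q1(1)

1


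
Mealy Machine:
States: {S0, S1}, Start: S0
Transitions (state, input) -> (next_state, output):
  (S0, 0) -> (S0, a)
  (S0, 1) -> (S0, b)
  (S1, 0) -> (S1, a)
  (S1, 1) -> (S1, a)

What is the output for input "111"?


Step-by-step:
  (S0, 1) -> (S0, b)
  (S0, 1) -> (S0, b)
  (S0, 1) -> (S0, b)

"bbb"


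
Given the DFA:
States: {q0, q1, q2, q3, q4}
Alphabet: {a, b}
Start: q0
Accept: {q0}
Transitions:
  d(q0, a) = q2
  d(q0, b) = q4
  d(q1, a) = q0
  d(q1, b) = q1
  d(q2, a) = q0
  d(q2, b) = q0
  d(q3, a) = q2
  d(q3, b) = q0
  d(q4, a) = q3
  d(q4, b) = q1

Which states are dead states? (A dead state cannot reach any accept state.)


Forward reachability from each state:
  q0 -> reaches accept state q0 (live)
  q1 -> reaches accept state q0 (live)
  q2 -> reaches accept state q0 (live)
  q3 -> reaches accept state q0 (live)
  q4 -> reaches accept state q0 (live)

None (all states can reach an accept state)


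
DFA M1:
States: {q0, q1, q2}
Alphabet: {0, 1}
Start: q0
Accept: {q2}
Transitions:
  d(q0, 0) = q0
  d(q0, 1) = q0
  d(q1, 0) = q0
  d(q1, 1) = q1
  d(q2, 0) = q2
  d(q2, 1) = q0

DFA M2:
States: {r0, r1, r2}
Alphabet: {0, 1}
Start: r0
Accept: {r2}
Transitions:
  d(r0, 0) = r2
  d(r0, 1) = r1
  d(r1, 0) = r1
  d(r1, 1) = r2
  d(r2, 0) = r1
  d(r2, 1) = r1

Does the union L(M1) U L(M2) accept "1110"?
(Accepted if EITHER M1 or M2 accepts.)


M1: final=q0 accepted=False
M2: final=r1 accepted=False

No, union rejects (neither accepts)


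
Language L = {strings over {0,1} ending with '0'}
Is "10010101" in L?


last symbol = '1'

No, "10010101" is not in L


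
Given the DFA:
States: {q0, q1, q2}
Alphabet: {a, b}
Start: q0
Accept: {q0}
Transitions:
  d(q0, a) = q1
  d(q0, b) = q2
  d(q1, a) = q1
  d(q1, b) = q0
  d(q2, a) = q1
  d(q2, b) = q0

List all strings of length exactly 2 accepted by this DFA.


All strings of length 2: 4 total
Accepted: 2

"ab", "bb"


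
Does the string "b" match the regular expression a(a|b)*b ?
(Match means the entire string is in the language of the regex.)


|string| = 1; first = 'b'; last = 'b'

No, "b" does not match a(a|b)*b


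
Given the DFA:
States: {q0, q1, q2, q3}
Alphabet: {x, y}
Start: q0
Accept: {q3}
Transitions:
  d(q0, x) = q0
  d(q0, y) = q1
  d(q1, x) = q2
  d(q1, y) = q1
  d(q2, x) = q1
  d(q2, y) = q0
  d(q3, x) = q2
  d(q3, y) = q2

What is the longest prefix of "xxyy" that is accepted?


Run the DFA, marking each prefix where the state is accepting:
  "" -> q0 [reject]
  "x" -> q0 [reject]
  "xx" -> q0 [reject]
  "xxy" -> q1 [reject]
  "xxyy" -> q1 [reject]

No prefix is accepted


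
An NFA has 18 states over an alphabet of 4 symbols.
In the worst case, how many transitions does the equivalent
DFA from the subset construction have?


Subset construction: one DFA state per subset of NFA states = 2^18 = 262144 states.
Each DFA state has 4 outgoing transitions: 262144 * 4 = 1048576

1048576


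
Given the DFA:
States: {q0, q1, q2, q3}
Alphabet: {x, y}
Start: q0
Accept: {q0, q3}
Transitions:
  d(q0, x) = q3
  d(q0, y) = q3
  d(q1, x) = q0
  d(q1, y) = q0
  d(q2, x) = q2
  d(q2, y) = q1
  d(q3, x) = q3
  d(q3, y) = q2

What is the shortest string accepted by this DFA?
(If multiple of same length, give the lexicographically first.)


BFS by string length (lex-first path to each state shown):
  len 0: q0<-""
Found accept state at length 0.

"" (empty string)


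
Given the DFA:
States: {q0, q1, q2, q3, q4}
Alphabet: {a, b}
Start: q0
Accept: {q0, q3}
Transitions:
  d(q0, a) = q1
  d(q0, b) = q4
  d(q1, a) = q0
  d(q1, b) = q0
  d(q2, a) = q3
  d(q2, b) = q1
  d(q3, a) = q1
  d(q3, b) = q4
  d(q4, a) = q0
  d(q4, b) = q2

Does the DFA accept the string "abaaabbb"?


Trace: q0 -> q1 -> q0 -> q1 -> q0 -> q1 -> q0 -> q4 -> q2
Final state: q2
Accept states: {q0, q3}

No, rejected (final state q2 is not an accept state)


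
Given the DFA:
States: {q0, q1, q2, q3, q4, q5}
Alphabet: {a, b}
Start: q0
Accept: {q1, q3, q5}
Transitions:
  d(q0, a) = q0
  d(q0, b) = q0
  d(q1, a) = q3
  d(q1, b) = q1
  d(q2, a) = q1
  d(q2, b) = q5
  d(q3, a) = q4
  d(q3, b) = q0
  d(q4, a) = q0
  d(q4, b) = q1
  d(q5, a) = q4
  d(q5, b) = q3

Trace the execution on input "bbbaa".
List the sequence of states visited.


Input: bbbaa
d(q0, b) = q0
d(q0, b) = q0
d(q0, b) = q0
d(q0, a) = q0
d(q0, a) = q0


q0 -> q0 -> q0 -> q0 -> q0 -> q0


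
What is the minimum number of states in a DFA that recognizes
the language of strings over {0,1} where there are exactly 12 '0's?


States: count = 0, 1, ..., 12 (that's 13 states), plus a dead state for count > 12.
Total: 13 + 1 = 14. Accept = count-12 state.

14


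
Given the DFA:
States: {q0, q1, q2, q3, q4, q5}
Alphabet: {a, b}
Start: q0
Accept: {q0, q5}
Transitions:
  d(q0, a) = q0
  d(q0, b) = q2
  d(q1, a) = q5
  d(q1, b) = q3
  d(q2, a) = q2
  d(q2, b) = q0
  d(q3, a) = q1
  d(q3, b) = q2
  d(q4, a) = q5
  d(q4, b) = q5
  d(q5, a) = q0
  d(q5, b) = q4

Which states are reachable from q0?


BFS from q0:
  layer 0: {q0}
  layer 1: {q2}

{q0, q2}


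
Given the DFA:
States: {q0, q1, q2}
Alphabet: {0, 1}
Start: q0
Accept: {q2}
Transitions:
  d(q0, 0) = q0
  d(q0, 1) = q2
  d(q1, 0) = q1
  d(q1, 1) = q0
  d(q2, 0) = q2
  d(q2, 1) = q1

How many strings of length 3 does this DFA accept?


Enumerating all length-3 strings:
  "000" -> q0 [reject]
  "001" -> q2 [accept]
  "010" -> q2 [accept]
  "011" -> q1 [reject]
  "100" -> q2 [accept]
  "101" -> q1 [reject]
  "110" -> q1 [reject]
  "111" -> q0 [reject]

3 out of 8


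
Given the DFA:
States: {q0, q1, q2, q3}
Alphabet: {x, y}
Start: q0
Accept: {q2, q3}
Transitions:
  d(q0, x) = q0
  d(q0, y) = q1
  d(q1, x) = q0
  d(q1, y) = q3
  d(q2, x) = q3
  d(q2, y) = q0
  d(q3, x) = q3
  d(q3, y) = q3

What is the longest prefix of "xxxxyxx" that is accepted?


Run the DFA, marking each prefix where the state is accepting:
  "" -> q0 [reject]
  "x" -> q0 [reject]
  "xx" -> q0 [reject]
  "xxx" -> q0 [reject]
  "xxxx" -> q0 [reject]
  "xxxxy" -> q1 [reject]
  "xxxxyx" -> q0 [reject]
  "xxxxyxx" -> q0 [reject]

No prefix is accepted


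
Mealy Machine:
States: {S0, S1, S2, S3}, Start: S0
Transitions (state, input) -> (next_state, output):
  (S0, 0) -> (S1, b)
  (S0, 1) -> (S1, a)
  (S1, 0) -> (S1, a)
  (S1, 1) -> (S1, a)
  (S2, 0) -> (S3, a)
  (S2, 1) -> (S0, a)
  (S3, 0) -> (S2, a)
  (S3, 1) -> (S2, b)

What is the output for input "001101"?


Step-by-step:
  (S0, 0) -> (S1, b)
  (S1, 0) -> (S1, a)
  (S1, 1) -> (S1, a)
  (S1, 1) -> (S1, a)
  (S1, 0) -> (S1, a)
  (S1, 1) -> (S1, a)

"baaaaa"


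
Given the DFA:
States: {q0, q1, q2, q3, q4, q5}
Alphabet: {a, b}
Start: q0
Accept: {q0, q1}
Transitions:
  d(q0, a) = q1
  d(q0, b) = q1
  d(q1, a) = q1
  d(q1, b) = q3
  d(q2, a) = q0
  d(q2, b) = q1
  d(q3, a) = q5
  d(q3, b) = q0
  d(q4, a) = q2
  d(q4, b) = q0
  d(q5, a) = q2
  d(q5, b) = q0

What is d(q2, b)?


Looking up transition d(q2, b)

q1


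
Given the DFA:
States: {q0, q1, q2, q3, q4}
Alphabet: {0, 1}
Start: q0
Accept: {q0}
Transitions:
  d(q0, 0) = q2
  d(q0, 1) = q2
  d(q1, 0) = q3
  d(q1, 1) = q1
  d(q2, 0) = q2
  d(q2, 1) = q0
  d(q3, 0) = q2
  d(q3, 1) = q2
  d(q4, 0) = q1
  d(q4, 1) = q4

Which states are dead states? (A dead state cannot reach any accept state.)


Forward reachability from each state:
  q0 -> reaches accept state q0 (live)
  q1 -> reaches accept state q0 (live)
  q2 -> reaches accept state q0 (live)
  q3 -> reaches accept state q0 (live)
  q4 -> reaches accept state q0 (live)

None (all states can reach an accept state)


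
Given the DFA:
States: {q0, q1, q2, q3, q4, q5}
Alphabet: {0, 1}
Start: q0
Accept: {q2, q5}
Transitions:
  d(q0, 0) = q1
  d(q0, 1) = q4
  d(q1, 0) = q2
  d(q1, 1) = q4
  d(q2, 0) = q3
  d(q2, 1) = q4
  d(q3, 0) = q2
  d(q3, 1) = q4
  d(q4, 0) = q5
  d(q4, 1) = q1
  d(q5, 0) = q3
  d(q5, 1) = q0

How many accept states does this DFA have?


Accept states listed: {q2, q5}
Counting: q2(1) q5(2)

2


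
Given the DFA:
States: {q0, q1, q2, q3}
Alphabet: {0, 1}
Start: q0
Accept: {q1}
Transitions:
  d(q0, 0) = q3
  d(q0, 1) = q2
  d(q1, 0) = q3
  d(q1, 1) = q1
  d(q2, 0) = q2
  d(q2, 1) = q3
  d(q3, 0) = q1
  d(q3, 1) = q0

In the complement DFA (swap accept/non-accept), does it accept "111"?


Trace: q0 -> q2 -> q3 -> q0
Final: q0
Original accept: {q1}
Complement: q0 is not in original accept

Yes, complement accepts (original rejects)


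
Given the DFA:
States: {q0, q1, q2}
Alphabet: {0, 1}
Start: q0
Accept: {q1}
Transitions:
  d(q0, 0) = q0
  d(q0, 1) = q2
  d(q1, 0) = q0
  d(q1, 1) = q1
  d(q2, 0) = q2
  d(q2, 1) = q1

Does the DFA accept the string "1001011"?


Trace: q0 -> q2 -> q2 -> q2 -> q1 -> q0 -> q2 -> q1
Final state: q1
Accept states: {q1}

Yes, accepted (final state q1 is an accept state)


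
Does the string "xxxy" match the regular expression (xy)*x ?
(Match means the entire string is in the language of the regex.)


|string| = 4; first = 'x'; last = 'y'

No, "xxxy" does not match (xy)*x


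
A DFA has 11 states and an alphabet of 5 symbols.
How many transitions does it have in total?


Each state has exactly one transition per symbol.
11 * 5 = 55

55


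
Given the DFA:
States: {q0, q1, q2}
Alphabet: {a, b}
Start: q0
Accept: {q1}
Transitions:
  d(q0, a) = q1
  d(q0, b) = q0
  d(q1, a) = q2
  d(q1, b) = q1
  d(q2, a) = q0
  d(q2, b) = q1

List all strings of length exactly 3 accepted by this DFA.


All strings of length 3: 8 total
Accepted: 4

"aab", "abb", "bab", "bba"


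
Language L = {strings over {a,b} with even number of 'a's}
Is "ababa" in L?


count('a') = 3; 3 mod 2 = 1

No, "ababa" is not in L


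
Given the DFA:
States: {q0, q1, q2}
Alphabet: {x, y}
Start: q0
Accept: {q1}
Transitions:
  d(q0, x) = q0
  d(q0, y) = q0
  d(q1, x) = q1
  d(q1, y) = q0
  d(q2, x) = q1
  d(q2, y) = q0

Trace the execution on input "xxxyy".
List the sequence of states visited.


Input: xxxyy
d(q0, x) = q0
d(q0, x) = q0
d(q0, x) = q0
d(q0, y) = q0
d(q0, y) = q0


q0 -> q0 -> q0 -> q0 -> q0 -> q0


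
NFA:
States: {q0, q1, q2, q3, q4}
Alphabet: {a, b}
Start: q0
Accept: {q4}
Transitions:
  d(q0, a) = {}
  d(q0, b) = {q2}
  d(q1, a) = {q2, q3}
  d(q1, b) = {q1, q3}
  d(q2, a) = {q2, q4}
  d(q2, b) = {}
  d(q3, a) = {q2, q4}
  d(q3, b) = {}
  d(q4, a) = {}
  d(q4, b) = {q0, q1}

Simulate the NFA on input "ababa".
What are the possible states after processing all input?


Start: {q0}
  --a--> {}
  --b--> {}
  --a--> {}
  --b--> {}
  --a--> {}

{} (empty set, no valid transitions)


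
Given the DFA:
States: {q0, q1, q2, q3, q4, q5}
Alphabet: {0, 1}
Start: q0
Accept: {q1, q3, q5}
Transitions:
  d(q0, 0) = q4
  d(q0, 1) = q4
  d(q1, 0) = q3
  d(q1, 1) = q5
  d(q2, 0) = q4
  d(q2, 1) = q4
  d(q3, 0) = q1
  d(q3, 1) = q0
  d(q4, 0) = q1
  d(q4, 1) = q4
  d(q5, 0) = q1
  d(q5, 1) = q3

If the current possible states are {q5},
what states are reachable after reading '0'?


Apply transition on '0' from each current state:
  d(q5, 0) = q1

{q1}


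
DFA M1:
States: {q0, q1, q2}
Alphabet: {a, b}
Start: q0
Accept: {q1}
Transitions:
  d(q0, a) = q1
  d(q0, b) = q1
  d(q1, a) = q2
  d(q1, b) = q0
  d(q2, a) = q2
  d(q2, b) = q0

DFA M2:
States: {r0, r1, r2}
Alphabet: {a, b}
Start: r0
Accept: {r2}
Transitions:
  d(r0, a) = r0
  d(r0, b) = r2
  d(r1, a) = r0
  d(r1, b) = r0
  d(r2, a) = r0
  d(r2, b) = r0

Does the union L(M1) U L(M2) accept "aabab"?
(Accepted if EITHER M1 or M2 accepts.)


M1: final=q0 accepted=False
M2: final=r2 accepted=True

Yes, union accepts
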